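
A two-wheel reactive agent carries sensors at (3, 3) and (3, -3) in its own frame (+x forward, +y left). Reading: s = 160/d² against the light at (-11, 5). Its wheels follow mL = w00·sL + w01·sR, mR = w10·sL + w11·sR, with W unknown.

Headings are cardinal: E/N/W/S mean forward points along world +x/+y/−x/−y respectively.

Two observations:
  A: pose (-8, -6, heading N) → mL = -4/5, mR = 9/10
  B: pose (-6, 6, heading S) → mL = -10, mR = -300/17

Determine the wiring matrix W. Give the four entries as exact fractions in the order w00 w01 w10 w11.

0 -1/2 1 -1

obs A: pose=(-8,-6,N) → sL=5/2, sR=8/5, mL=-4/5, mR=9/10
obs B: pose=(-6,6,S) → sL=40/17, sR=20, mL=-10, mR=-300/17
sensor matrix S = [[5/2, 8/5], [40/17, 20]]; det S = 786/17
solve [mL_A; mL_B] = S·[w00; w01] and [mR_A; mR_B] = S·[w10; w11]:
  w00 = 0, w01 = -1/2, w10 = 1, w11 = -1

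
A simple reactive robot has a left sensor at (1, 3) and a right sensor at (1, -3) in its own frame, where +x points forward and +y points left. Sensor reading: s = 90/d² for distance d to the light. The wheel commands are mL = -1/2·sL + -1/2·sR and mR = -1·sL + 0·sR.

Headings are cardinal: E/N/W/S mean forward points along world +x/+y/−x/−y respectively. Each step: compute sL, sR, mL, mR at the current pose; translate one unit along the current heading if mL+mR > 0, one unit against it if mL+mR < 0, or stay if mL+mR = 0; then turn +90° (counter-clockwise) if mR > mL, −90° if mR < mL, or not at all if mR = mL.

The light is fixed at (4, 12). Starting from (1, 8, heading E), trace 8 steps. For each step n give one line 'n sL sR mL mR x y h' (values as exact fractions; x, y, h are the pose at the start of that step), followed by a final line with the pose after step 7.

0 18 90/53 -522/53 -18 1 8 E
1 45/13 45/37 -1125/481 -45/13 0 8 S
2 90/61 18/5 -774/305 -90/61 0 9 W
3 45/8 45/26 -765/208 -45/8 1 9 S
4 90/41 90/17 -2610/697 -90/41 1 10 W
5 9 45/17 -99/17 -9 2 10 S
6 18/5 90/13 -342/65 -18/5 2 11 W
7 45/4 9/2 -63/8 -45/4 3 11 S
final 3 12 W

n=0: pose=(1,8,E); sL=18, sR=90/53; mL=-522/53, mR=-18; mL+mR=-1476/53 → advance -1; mR−mL=-432/53 → turn -1·90°
n=1: pose=(0,8,S); sL=45/13, sR=45/37; mL=-1125/481, mR=-45/13; mL+mR=-2790/481 → advance -1; mR−mL=-540/481 → turn -1·90°
n=2: pose=(0,9,W); sL=90/61, sR=18/5; mL=-774/305, mR=-90/61; mL+mR=-1224/305 → advance -1; mR−mL=324/305 → turn +1·90°
n=3: pose=(1,9,S); sL=45/8, sR=45/26; mL=-765/208, mR=-45/8; mL+mR=-1935/208 → advance -1; mR−mL=-405/208 → turn -1·90°
n=4: pose=(1,10,W); sL=90/41, sR=90/17; mL=-2610/697, mR=-90/41; mL+mR=-4140/697 → advance -1; mR−mL=1080/697 → turn +1·90°
n=5: pose=(2,10,S); sL=9, sR=45/17; mL=-99/17, mR=-9; mL+mR=-252/17 → advance -1; mR−mL=-54/17 → turn -1·90°
n=6: pose=(2,11,W); sL=18/5, sR=90/13; mL=-342/65, mR=-18/5; mL+mR=-576/65 → advance -1; mR−mL=108/65 → turn +1·90°
n=7: pose=(3,11,S); sL=45/4, sR=9/2; mL=-63/8, mR=-45/4; mL+mR=-153/8 → advance -1; mR−mL=-27/8 → turn -1·90°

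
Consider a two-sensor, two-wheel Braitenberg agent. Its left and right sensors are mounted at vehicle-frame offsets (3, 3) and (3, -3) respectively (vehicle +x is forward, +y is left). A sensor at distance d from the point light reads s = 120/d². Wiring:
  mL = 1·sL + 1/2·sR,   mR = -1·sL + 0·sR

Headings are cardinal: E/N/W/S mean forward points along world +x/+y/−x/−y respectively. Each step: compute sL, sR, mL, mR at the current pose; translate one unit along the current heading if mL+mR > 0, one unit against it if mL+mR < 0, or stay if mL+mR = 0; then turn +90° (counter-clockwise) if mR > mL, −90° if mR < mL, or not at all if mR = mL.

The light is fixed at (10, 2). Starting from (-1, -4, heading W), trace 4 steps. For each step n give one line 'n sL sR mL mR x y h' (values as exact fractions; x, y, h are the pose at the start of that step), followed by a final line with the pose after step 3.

n=0: pose=(-1,-4,W); sL=120/277, sR=24/41; mL=8244/11357, mR=-120/277; mL+mR=12/41 → advance +1; mR−mL=-13164/11357 → turn -1·90°
n=1: pose=(-2,-4,N); sL=20/39, sR=4/3; mL=46/39, mR=-20/39; mL+mR=2/3 → advance +1; mR−mL=-22/13 → turn -1·90°
n=2: pose=(-2,-3,E); sL=24/17, sR=24/29; mL=900/493, mR=-24/17; mL+mR=12/29 → advance +1; mR−mL=-1596/493 → turn -1·90°
n=3: pose=(-1,-3,S); sL=15/16, sR=6/13; mL=243/208, mR=-15/16; mL+mR=3/13 → advance +1; mR−mL=-219/104 → turn -1·90°

0 120/277 24/41 8244/11357 -120/277 -1 -4 W
1 20/39 4/3 46/39 -20/39 -2 -4 N
2 24/17 24/29 900/493 -24/17 -2 -3 E
3 15/16 6/13 243/208 -15/16 -1 -3 S
final -1 -4 W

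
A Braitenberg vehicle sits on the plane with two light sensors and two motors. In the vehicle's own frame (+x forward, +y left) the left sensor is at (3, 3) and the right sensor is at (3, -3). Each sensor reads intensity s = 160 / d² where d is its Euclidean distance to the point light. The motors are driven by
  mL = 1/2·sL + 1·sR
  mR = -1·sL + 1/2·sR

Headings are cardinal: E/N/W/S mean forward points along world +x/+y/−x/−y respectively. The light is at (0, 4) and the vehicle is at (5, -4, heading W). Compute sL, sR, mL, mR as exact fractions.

32/25 160/29 4464/725 1072/725

left sensor world pos  = (2, -7); dL² = 125
right sensor world pos = (2, -1); dR² = 29
sL = 160/125 = 32/25
sR = 160/29 = 160/29
mL = 1/2·sL + 1·sR = 4464/725
mR = -1·sL + 1/2·sR = 1072/725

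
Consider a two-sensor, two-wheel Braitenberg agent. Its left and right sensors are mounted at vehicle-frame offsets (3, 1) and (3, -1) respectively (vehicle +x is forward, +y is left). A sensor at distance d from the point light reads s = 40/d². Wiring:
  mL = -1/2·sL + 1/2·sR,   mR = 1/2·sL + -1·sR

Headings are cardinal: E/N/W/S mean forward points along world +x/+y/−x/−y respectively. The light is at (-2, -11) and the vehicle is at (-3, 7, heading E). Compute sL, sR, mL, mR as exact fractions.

left sensor world pos  = (0, 8); dL² = 365
right sensor world pos = (0, 6); dR² = 293
sL = 40/365 = 8/73
sR = 40/293 = 40/293
mL = -1/2·sL + 1/2·sR = 288/21389
mR = 1/2·sL + -1·sR = -1748/21389

8/73 40/293 288/21389 -1748/21389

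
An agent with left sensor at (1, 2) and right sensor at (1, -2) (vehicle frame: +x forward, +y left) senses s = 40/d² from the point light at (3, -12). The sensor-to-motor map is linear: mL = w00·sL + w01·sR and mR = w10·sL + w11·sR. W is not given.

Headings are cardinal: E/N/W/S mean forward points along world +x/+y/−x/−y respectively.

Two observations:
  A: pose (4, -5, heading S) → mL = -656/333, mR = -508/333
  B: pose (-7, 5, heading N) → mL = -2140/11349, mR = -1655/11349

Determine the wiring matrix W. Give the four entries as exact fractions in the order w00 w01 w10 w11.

obs A: pose=(4,-5,S) → sL=8/9, sR=40/37, mL=-656/333, mR=-508/333
obs B: pose=(-7,5,N) → sL=10/117, sR=10/97, mL=-2140/11349, mR=-1655/11349
sensor matrix S = [[8/9, 40/37], [10/117, 10/97]]; det S = -320/419913
solve [mL_A; mL_B] = S·[w00; w01] and [mR_A; mR_B] = S·[w10; w11]:
  w00 = -1, w01 = -1, w10 = -1/2, w11 = -1

-1 -1 -1/2 -1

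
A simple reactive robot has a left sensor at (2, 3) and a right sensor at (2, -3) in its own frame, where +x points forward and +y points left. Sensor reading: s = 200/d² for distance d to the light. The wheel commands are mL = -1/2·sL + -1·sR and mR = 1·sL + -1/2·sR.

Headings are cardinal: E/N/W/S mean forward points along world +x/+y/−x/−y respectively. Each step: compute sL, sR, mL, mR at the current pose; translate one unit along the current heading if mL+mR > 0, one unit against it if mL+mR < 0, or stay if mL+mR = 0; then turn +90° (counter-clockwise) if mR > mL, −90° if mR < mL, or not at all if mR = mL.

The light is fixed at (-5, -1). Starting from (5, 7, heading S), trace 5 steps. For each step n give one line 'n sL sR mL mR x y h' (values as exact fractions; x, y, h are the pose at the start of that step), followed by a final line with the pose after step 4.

0 40/41 40/17 -1980/697 -140/697 5 7 S
1 25/36 10/9 -35/24 5/36 5 8 E
2 200/157 40/53 -11580/8321 7460/8321 4 8 N
3 100/37 20/17 -1590/629 1330/629 4 7 W
4 40/41 40/17 -1980/697 -140/697 5 7 S
final 5 8 E

n=0: pose=(5,7,S); sL=40/41, sR=40/17; mL=-1980/697, mR=-140/697; mL+mR=-2120/697 → advance -1; mR−mL=1840/697 → turn +1·90°
n=1: pose=(5,8,E); sL=25/36, sR=10/9; mL=-35/24, mR=5/36; mL+mR=-95/72 → advance -1; mR−mL=115/72 → turn +1·90°
n=2: pose=(4,8,N); sL=200/157, sR=40/53; mL=-11580/8321, mR=7460/8321; mL+mR=-4120/8321 → advance -1; mR−mL=19040/8321 → turn +1·90°
n=3: pose=(4,7,W); sL=100/37, sR=20/17; mL=-1590/629, mR=1330/629; mL+mR=-260/629 → advance -1; mR−mL=2920/629 → turn +1·90°
n=4: pose=(5,7,S); sL=40/41, sR=40/17; mL=-1980/697, mR=-140/697; mL+mR=-2120/697 → advance -1; mR−mL=1840/697 → turn +1·90°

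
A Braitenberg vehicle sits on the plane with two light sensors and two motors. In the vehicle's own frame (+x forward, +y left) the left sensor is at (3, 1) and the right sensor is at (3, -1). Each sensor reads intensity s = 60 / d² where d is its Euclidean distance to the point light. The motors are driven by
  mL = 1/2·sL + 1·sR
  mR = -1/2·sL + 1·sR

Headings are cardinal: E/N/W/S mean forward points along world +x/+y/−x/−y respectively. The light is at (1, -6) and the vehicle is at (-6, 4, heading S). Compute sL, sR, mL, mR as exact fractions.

12/17 60/113 1698/1921 342/1921

left sensor world pos  = (-5, 1); dL² = 85
right sensor world pos = (-7, 1); dR² = 113
sL = 60/85 = 12/17
sR = 60/113 = 60/113
mL = 1/2·sL + 1·sR = 1698/1921
mR = -1/2·sL + 1·sR = 342/1921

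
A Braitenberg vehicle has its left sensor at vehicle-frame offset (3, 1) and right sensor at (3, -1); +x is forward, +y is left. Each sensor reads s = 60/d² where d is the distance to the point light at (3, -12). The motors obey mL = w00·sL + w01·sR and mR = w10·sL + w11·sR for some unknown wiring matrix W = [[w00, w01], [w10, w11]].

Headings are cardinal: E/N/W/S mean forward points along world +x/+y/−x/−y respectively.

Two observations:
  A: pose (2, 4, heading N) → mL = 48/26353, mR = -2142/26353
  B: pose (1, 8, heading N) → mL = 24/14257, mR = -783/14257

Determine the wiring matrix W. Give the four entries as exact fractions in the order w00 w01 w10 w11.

-1 1 -1 1/2

obs A: pose=(2,4,N) → sL=12/73, sR=60/361, mL=48/26353, mR=-2142/26353
obs B: pose=(1,8,N) → sL=30/269, sR=6/53, mL=24/14257, mR=-783/14257
sensor matrix S = [[12/73, 60/361], [30/269, 6/53]]; det S = 27648/375714721
solve [mL_A; mL_B] = S·[w00; w01] and [mR_A; mR_B] = S·[w10; w11]:
  w00 = -1, w01 = 1, w10 = -1, w11 = 1/2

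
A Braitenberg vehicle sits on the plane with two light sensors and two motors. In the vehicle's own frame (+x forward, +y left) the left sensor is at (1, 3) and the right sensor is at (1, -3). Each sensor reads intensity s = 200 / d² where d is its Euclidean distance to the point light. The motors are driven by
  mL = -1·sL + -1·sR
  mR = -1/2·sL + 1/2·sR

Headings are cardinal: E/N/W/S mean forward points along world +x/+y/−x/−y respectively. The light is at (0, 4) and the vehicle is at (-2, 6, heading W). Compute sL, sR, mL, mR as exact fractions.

left sensor world pos  = (-3, 3); dL² = 10
right sensor world pos = (-3, 9); dR² = 34
sL = 200/10 = 20
sR = 200/34 = 100/17
mL = -1·sL + -1·sR = -440/17
mR = -1/2·sL + 1/2·sR = -120/17

20 100/17 -440/17 -120/17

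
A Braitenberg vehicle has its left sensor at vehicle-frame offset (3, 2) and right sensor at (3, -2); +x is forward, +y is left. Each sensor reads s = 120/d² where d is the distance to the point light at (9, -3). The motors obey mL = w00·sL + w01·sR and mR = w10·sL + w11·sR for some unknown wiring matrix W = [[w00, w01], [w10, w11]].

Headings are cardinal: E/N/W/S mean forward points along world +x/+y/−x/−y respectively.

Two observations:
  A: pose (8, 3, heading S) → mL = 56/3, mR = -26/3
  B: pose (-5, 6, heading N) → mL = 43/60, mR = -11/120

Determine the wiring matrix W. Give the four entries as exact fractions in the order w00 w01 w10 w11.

1 1 -1 1/2

obs A: pose=(8,3,S) → sL=12, sR=20/3, mL=56/3, mR=-26/3
obs B: pose=(-5,6,N) → sL=3/10, sR=5/12, mL=43/60, mR=-11/120
sensor matrix S = [[12, 20/3], [3/10, 5/12]]; det S = 3
solve [mL_A; mL_B] = S·[w00; w01] and [mR_A; mR_B] = S·[w10; w11]:
  w00 = 1, w01 = 1, w10 = -1, w11 = 1/2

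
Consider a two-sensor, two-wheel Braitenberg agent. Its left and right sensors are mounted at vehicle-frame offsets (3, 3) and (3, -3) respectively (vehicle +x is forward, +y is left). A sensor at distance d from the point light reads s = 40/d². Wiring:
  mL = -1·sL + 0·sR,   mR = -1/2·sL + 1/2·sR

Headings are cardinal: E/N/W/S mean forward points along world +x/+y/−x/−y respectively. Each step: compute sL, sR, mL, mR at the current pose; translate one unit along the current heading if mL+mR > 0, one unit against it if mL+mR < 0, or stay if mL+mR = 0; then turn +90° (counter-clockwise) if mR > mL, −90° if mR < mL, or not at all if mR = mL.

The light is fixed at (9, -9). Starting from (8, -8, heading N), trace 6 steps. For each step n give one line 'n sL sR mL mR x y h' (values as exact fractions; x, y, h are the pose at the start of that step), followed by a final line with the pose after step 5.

n=0: pose=(8,-8,N); sL=5/4, sR=2; mL=-5/4, mR=3/8; mL+mR=-7/8 → advance -1; mR−mL=13/8 → turn +1·90°
n=1: pose=(8,-9,W); sL=8/5, sR=8/5; mL=-8/5, mR=0; mL+mR=-8/5 → advance -1; mR−mL=8/5 → turn +1·90°
n=2: pose=(9,-9,S); sL=20/9, sR=20/9; mL=-20/9, mR=0; mL+mR=-20/9 → advance -1; mR−mL=20/9 → turn +1·90°
n=3: pose=(9,-8,E); sL=8/5, sR=40/13; mL=-8/5, mR=48/65; mL+mR=-56/65 → advance -1; mR−mL=152/65 → turn +1·90°
n=4: pose=(8,-8,N); sL=5/4, sR=2; mL=-5/4, mR=3/8; mL+mR=-7/8 → advance -1; mR−mL=13/8 → turn +1·90°
n=5: pose=(8,-9,W); sL=8/5, sR=8/5; mL=-8/5, mR=0; mL+mR=-8/5 → advance -1; mR−mL=8/5 → turn +1·90°

0 5/4 2 -5/4 3/8 8 -8 N
1 8/5 8/5 -8/5 0 8 -9 W
2 20/9 20/9 -20/9 0 9 -9 S
3 8/5 40/13 -8/5 48/65 9 -8 E
4 5/4 2 -5/4 3/8 8 -8 N
5 8/5 8/5 -8/5 0 8 -9 W
final 9 -9 S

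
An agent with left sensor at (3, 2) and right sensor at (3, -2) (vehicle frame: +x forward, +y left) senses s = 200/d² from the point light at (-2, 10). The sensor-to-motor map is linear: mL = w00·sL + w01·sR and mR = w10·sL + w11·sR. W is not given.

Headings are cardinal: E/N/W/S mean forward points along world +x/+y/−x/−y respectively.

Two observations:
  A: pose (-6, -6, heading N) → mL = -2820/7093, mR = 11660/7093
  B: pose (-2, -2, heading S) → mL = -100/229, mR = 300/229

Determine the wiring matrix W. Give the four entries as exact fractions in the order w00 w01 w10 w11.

-1 1/2 1/2 1

obs A: pose=(-6,-6,N) → sL=40/41, sR=200/173, mL=-2820/7093, mR=11660/7093
obs B: pose=(-2,-2,S) → sL=200/229, sR=200/229, mL=-100/229, mR=300/229
sensor matrix S = [[40/41, 200/173], [200/229, 200/229]]; det S = -256000/1624297
solve [mL_A; mL_B] = S·[w00; w01] and [mR_A; mR_B] = S·[w10; w11]:
  w00 = -1, w01 = 1/2, w10 = 1/2, w11 = 1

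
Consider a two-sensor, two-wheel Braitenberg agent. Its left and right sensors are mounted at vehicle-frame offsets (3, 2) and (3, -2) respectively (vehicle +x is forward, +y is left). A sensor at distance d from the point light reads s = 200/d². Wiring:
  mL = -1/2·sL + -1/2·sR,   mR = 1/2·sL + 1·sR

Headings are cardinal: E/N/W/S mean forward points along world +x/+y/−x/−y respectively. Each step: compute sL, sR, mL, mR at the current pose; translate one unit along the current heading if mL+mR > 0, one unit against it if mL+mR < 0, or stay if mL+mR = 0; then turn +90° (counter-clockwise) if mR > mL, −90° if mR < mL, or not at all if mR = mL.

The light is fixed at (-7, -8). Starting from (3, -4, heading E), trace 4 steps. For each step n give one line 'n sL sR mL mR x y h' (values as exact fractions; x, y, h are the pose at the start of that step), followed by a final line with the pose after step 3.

0 40/41 200/173 -7560/7093 11660/7093 3 -4 E
1 20/13 100/109 -1740/1417 2390/1417 4 -4 N
2 200/73 200/113 -18600/8249 25900/8249 4 -3 W
3 50/37 50/17 -1350/629 2275/629 3 -3 S
final 3 -4 E

n=0: pose=(3,-4,E); sL=40/41, sR=200/173; mL=-7560/7093, mR=11660/7093; mL+mR=100/173 → advance +1; mR−mL=19220/7093 → turn +1·90°
n=1: pose=(4,-4,N); sL=20/13, sR=100/109; mL=-1740/1417, mR=2390/1417; mL+mR=50/109 → advance +1; mR−mL=4130/1417 → turn +1·90°
n=2: pose=(4,-3,W); sL=200/73, sR=200/113; mL=-18600/8249, mR=25900/8249; mL+mR=100/113 → advance +1; mR−mL=44500/8249 → turn +1·90°
n=3: pose=(3,-3,S); sL=50/37, sR=50/17; mL=-1350/629, mR=2275/629; mL+mR=25/17 → advance +1; mR−mL=3625/629 → turn +1·90°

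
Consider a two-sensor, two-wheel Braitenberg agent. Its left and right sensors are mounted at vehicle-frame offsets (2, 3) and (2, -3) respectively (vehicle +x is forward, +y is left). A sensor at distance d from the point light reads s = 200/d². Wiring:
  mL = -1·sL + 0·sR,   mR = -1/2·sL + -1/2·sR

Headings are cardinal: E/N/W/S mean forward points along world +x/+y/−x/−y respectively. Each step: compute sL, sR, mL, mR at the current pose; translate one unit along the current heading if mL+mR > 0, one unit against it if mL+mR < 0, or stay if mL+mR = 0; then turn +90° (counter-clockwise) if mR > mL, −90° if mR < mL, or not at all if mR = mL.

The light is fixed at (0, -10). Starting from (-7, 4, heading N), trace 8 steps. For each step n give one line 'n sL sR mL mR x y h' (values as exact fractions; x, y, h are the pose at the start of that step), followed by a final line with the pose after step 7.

n=0: pose=(-7,4,N); sL=50/89, sR=25/34; mL=-50/89, mR=-3925/6052; mL+mR=-7325/6052 → advance -1; mR−mL=-525/6052 → turn -1·90°
n=1: pose=(-7,3,E); sL=200/281, sR=8/5; mL=-200/281, mR=-1624/1405; mL+mR=-2624/1405 → advance -1; mR−mL=-624/1405 → turn -1·90°
n=2: pose=(-8,3,S); sL=100/73, sR=100/121; mL=-100/73, mR=-9700/8833; mL+mR=-21800/8833 → advance -1; mR−mL=2400/8833 → turn +1·90°
n=3: pose=(-8,4,E); sL=8/13, sR=200/157; mL=-8/13, mR=-1928/2041; mL+mR=-3184/2041 → advance -1; mR−mL=-672/2041 → turn -1·90°
n=4: pose=(-9,4,S); sL=10/9, sR=25/36; mL=-10/9, mR=-65/72; mL+mR=-145/72 → advance -1; mR−mL=5/24 → turn +1·90°
n=5: pose=(-9,5,E); sL=200/373, sR=200/193; mL=-200/373, mR=-56600/71989; mL+mR=-95200/71989 → advance -1; mR−mL=-18000/71989 → turn -1·90°
n=6: pose=(-10,5,S); sL=100/109, sR=100/169; mL=-100/109, mR=-13900/18421; mL+mR=-30800/18421 → advance -1; mR−mL=3000/18421 → turn +1·90°
n=7: pose=(-10,6,E); sL=8/17, sR=200/233; mL=-8/17, mR=-2632/3961; mL+mR=-4496/3961 → advance -1; mR−mL=-768/3961 → turn -1·90°

0 50/89 25/34 -50/89 -3925/6052 -7 4 N
1 200/281 8/5 -200/281 -1624/1405 -7 3 E
2 100/73 100/121 -100/73 -9700/8833 -8 3 S
3 8/13 200/157 -8/13 -1928/2041 -8 4 E
4 10/9 25/36 -10/9 -65/72 -9 4 S
5 200/373 200/193 -200/373 -56600/71989 -9 5 E
6 100/109 100/169 -100/109 -13900/18421 -10 5 S
7 8/17 200/233 -8/17 -2632/3961 -10 6 E
final -11 6 S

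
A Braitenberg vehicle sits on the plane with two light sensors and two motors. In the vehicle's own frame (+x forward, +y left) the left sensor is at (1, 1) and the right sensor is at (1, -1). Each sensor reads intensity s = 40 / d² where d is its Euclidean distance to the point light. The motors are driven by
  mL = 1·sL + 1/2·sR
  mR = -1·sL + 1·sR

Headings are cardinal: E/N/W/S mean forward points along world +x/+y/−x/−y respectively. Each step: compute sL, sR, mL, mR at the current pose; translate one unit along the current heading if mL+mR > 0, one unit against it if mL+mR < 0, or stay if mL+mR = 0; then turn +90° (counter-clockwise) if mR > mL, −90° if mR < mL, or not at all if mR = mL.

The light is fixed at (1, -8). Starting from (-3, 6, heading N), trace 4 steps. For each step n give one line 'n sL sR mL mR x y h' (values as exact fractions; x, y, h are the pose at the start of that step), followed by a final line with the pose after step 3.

0 4/25 20/117 718/2925 32/2925 -3 6 N
1 8/53 8/41 540/2173 96/2173 -3 7 E
2 1/5 10/53 78/265 -3/265 -2 7 S
3 8/37 40/241 2668/8917 -448/8917 -2 6 W
final -3 6 N

n=0: pose=(-3,6,N); sL=4/25, sR=20/117; mL=718/2925, mR=32/2925; mL+mR=10/39 → advance +1; mR−mL=-686/2925 → turn -1·90°
n=1: pose=(-3,7,E); sL=8/53, sR=8/41; mL=540/2173, mR=96/2173; mL+mR=12/41 → advance +1; mR−mL=-444/2173 → turn -1·90°
n=2: pose=(-2,7,S); sL=1/5, sR=10/53; mL=78/265, mR=-3/265; mL+mR=15/53 → advance +1; mR−mL=-81/265 → turn -1·90°
n=3: pose=(-2,6,W); sL=8/37, sR=40/241; mL=2668/8917, mR=-448/8917; mL+mR=60/241 → advance +1; mR−mL=-3116/8917 → turn -1·90°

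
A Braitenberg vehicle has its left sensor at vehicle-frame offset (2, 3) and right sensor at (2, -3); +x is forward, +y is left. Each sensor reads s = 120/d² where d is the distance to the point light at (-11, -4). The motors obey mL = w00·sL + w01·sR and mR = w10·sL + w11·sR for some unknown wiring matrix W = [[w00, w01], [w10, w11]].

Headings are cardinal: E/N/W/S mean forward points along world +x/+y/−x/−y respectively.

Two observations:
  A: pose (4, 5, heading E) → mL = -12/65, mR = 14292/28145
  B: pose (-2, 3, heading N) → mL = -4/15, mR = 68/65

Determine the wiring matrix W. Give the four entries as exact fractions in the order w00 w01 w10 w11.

obs A: pose=(4,5,E) → sL=120/433, sR=24/65, mL=-12/65, mR=14292/28145
obs B: pose=(-2,3,N) → sL=40/39, sR=8/15, mL=-4/15, mR=68/65
sensor matrix S = [[120/433, 24/65], [40/39, 8/15]]; det S = -16896/73177
solve [mL_A; mL_B] = S·[w00; w01] and [mR_A; mR_B] = S·[w10; w11]:
  w00 = 0, w01 = -1/2, w10 = 1/2, w11 = 1

0 -1/2 1/2 1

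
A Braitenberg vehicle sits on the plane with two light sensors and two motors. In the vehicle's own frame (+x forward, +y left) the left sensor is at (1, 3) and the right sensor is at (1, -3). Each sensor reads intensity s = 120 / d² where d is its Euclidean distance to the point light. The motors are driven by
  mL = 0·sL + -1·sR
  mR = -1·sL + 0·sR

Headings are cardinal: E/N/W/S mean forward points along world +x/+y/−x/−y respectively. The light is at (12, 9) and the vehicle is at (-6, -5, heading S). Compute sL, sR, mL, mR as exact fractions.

4/15 20/111 -20/111 -4/15

left sensor world pos  = (-3, -6); dL² = 450
right sensor world pos = (-9, -6); dR² = 666
sL = 120/450 = 4/15
sR = 120/666 = 20/111
mL = 0·sL + -1·sR = -20/111
mR = -1·sL + 0·sR = -4/15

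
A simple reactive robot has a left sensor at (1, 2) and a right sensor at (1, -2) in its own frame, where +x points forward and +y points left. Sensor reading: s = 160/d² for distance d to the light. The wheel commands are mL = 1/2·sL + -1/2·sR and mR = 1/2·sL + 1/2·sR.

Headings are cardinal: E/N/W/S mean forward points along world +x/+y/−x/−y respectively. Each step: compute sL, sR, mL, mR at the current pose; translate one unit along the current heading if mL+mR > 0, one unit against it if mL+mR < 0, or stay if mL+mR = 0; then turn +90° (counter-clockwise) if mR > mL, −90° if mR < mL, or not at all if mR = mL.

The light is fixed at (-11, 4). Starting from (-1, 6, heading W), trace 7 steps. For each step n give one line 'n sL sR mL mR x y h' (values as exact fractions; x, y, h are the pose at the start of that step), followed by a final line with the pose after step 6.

n=0: pose=(-1,6,W); sL=160/81, sR=160/97; mL=1280/7857, mR=14240/7857; mL+mR=160/81 → advance +1; mR−mL=160/97 → turn +1·90°
n=1: pose=(-2,6,S); sL=80/61, sR=16/5; mL=-288/305, mR=688/305; mL+mR=80/61 → advance +1; mR−mL=16/5 → turn +1·90°
n=2: pose=(-2,5,E); sL=160/109, sR=160/101; mL=-640/11009, mR=16800/11009; mL+mR=160/109 → advance +1; mR−mL=160/101 → turn +1·90°
n=3: pose=(-1,5,N); sL=40/17, sR=40/37; mL=400/629, mR=1080/629; mL+mR=40/17 → advance +1; mR−mL=40/37 → turn +1·90°
n=4: pose=(-1,6,W); sL=160/81, sR=160/97; mL=1280/7857, mR=14240/7857; mL+mR=160/81 → advance +1; mR−mL=160/97 → turn +1·90°
n=5: pose=(-2,6,S); sL=80/61, sR=16/5; mL=-288/305, mR=688/305; mL+mR=80/61 → advance +1; mR−mL=16/5 → turn +1·90°
n=6: pose=(-2,5,E); sL=160/109, sR=160/101; mL=-640/11009, mR=16800/11009; mL+mR=160/109 → advance +1; mR−mL=160/101 → turn +1·90°

0 160/81 160/97 1280/7857 14240/7857 -1 6 W
1 80/61 16/5 -288/305 688/305 -2 6 S
2 160/109 160/101 -640/11009 16800/11009 -2 5 E
3 40/17 40/37 400/629 1080/629 -1 5 N
4 160/81 160/97 1280/7857 14240/7857 -1 6 W
5 80/61 16/5 -288/305 688/305 -2 6 S
6 160/109 160/101 -640/11009 16800/11009 -2 5 E
final -1 5 N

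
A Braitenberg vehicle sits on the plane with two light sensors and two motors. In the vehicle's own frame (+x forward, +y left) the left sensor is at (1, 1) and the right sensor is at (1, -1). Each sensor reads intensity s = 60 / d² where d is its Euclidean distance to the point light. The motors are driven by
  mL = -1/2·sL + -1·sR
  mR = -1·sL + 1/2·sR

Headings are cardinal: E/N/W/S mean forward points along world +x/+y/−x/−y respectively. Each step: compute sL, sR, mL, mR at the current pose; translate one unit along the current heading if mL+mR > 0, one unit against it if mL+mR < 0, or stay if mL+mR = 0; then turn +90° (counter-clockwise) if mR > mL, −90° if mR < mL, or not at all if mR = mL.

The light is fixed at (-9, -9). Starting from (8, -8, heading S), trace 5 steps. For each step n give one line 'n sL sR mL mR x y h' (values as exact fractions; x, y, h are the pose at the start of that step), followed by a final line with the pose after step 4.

n=0: pose=(8,-8,S); sL=5/27, sR=15/64; mL=-565/1728, mR=-235/3456; mL+mR=-455/1152 → advance -1; mR−mL=895/3456 → turn +1·90°
n=1: pose=(8,-7,E); sL=20/111, sR=12/65; mL=-1982/7215, mR=-634/7215; mL+mR=-872/2405 → advance -1; mR−mL=1348/7215 → turn +1·90°
n=2: pose=(7,-7,N); sL=10/39, sR=30/149; mL=-1915/5811, mR=-905/5811; mL+mR=-940/1937 → advance -1; mR−mL=1010/5811 → turn +1·90°
n=3: pose=(7,-8,W); sL=4/15, sR=60/229; mL=-1358/3435, mR=-466/3435; mL+mR=-608/1145 → advance -1; mR−mL=892/3435 → turn +1·90°
n=4: pose=(8,-8,S); sL=5/27, sR=15/64; mL=-565/1728, mR=-235/3456; mL+mR=-455/1152 → advance -1; mR−mL=895/3456 → turn +1·90°

0 5/27 15/64 -565/1728 -235/3456 8 -8 S
1 20/111 12/65 -1982/7215 -634/7215 8 -7 E
2 10/39 30/149 -1915/5811 -905/5811 7 -7 N
3 4/15 60/229 -1358/3435 -466/3435 7 -8 W
4 5/27 15/64 -565/1728 -235/3456 8 -8 S
final 8 -7 E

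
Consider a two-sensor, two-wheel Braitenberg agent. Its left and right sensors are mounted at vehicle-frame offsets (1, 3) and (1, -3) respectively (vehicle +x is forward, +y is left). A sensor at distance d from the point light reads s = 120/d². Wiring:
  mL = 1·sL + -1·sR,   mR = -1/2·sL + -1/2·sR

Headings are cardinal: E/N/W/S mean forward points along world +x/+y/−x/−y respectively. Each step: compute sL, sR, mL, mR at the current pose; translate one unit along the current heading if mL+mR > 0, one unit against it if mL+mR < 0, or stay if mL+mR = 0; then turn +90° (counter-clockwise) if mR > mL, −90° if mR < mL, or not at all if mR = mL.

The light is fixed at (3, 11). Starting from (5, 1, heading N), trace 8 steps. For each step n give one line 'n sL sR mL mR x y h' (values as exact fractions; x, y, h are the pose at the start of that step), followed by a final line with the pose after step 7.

0 60/41 60/53 720/2173 -2820/2173 5 1 N
1 120/73 24/41 3168/2993 -3336/2993 5 0 E
2 3/4 30/37 -9/148 -231/296 4 0 S
3 120/169 120/49 -14400/8281 -13080/8281 4 1 W
4 60/73 60/61 -720/4453 -4020/4453 5 1 S
5 24/29 120/37 -2592/1073 -2184/1073 5 2 W
6 15/17 6/5 -27/85 -177/170 6 2 S
7 24/25 120/29 -2304/725 -1848/725 6 3 W
final 7 3 S

n=0: pose=(5,1,N); sL=60/41, sR=60/53; mL=720/2173, mR=-2820/2173; mL+mR=-2100/2173 → advance -1; mR−mL=-3540/2173 → turn -1·90°
n=1: pose=(5,0,E); sL=120/73, sR=24/41; mL=3168/2993, mR=-3336/2993; mL+mR=-168/2993 → advance -1; mR−mL=-6504/2993 → turn -1·90°
n=2: pose=(4,0,S); sL=3/4, sR=30/37; mL=-9/148, mR=-231/296; mL+mR=-249/296 → advance -1; mR−mL=-213/296 → turn -1·90°
n=3: pose=(4,1,W); sL=120/169, sR=120/49; mL=-14400/8281, mR=-13080/8281; mL+mR=-27480/8281 → advance -1; mR−mL=1320/8281 → turn +1·90°
n=4: pose=(5,1,S); sL=60/73, sR=60/61; mL=-720/4453, mR=-4020/4453; mL+mR=-4740/4453 → advance -1; mR−mL=-3300/4453 → turn -1·90°
n=5: pose=(5,2,W); sL=24/29, sR=120/37; mL=-2592/1073, mR=-2184/1073; mL+mR=-4776/1073 → advance -1; mR−mL=408/1073 → turn +1·90°
n=6: pose=(6,2,S); sL=15/17, sR=6/5; mL=-27/85, mR=-177/170; mL+mR=-231/170 → advance -1; mR−mL=-123/170 → turn -1·90°
n=7: pose=(6,3,W); sL=24/25, sR=120/29; mL=-2304/725, mR=-1848/725; mL+mR=-4152/725 → advance -1; mR−mL=456/725 → turn +1·90°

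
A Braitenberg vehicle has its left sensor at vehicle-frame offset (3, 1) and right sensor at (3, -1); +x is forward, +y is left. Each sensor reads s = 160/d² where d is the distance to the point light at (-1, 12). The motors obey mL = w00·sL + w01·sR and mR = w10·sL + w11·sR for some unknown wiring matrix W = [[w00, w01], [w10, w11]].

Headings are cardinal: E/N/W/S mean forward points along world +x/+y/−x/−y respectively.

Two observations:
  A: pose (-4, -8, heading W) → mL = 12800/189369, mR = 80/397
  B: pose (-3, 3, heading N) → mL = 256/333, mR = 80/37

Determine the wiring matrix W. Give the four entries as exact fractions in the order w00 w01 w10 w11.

obs A: pose=(-4,-8,W) → sL=160/477, sR=160/397, mL=12800/189369, mR=80/397
obs B: pose=(-3,3,N) → sL=32/9, sR=160/37, mL=256/333, mR=80/37
sensor matrix S = [[160/477, 160/397], [32/9, 160/37]]; det S = 40960/2335551
solve [mL_A; mL_B] = S·[w00; w01] and [mR_A; mR_B] = S·[w10; w11]:
  w00 = -1, w01 = 1, w10 = 0, w11 = 1/2

-1 1 0 1/2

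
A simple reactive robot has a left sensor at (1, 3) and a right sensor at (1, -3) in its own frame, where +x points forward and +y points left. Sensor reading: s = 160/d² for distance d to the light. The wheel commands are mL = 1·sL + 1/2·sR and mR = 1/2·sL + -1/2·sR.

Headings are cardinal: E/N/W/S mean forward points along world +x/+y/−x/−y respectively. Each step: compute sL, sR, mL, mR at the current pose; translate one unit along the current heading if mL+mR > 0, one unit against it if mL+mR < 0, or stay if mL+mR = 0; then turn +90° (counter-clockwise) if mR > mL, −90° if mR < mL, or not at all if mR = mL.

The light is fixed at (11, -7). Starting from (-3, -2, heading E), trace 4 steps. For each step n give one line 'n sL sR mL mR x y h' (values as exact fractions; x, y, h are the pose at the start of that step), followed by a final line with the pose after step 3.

n=0: pose=(-3,-2,E); sL=160/233, sR=160/173; mL=46320/40309, mR=-4800/40309; mL+mR=240/233 → advance +1; mR−mL=-51120/40309 → turn -1·90°
n=1: pose=(-2,-2,S); sL=40/29, sR=10/17; mL=825/493, mR=195/493; mL+mR=60/29 → advance +1; mR−mL=-630/493 → turn -1·90°
n=2: pose=(-2,-3,W); sL=160/197, sR=32/49; mL=10992/9653, mR=768/9653; mL+mR=240/197 → advance +1; mR−mL=-10224/9653 → turn -1·90°
n=3: pose=(-3,-3,N); sL=80/157, sR=80/73; mL=12120/11461, mR=-3360/11461; mL+mR=120/157 → advance +1; mR−mL=-15480/11461 → turn -1·90°

0 160/233 160/173 46320/40309 -4800/40309 -3 -2 E
1 40/29 10/17 825/493 195/493 -2 -2 S
2 160/197 32/49 10992/9653 768/9653 -2 -3 W
3 80/157 80/73 12120/11461 -3360/11461 -3 -3 N
final -3 -2 E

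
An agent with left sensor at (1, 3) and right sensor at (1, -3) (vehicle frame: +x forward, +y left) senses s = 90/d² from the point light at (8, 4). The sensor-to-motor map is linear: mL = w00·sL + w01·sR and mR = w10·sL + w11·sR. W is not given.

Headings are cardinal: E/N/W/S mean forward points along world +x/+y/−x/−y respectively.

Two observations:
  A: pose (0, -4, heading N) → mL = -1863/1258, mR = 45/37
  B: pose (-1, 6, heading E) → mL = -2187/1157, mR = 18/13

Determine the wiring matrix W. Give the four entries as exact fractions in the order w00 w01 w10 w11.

obs A: pose=(0,-4,N) → sL=9/17, sR=45/37, mL=-1863/1258, mR=45/37
obs B: pose=(-1,6,E) → sL=90/89, sR=18/13, mL=-2187/1157, mR=18/13
sensor matrix S = [[9/17, 45/37], [90/89, 18/13]]; det S = -361584/727753
solve [mL_A; mL_B] = S·[w00; w01] and [mR_A; mR_B] = S·[w10; w11]:
  w00 = -1/2, w01 = -1, w10 = 0, w11 = 1

-1/2 -1 0 1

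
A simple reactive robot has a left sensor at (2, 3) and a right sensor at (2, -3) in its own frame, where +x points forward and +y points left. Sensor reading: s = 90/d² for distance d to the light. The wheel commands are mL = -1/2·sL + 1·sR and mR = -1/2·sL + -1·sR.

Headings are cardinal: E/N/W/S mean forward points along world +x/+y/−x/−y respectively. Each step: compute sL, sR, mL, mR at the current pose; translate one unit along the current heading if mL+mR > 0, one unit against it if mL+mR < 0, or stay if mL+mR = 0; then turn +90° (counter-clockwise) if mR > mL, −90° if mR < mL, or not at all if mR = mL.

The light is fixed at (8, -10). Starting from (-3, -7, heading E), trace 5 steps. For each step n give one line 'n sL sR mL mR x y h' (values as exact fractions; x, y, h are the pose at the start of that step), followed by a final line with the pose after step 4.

n=0: pose=(-3,-7,E); sL=10/13, sR=10/9; mL=85/117, mR=-175/117; mL+mR=-10/13 → advance -1; mR−mL=-20/9 → turn -1·90°
n=1: pose=(-4,-7,S); sL=45/41, sR=45/113; mL=-1395/9266, mR=-8775/9266; mL+mR=-45/41 → advance -1; mR−mL=-90/113 → turn -1·90°
n=2: pose=(-4,-6,W); sL=90/197, sR=18/49; mL=1341/9653, mR=-5751/9653; mL+mR=-90/197 → advance -1; mR−mL=-36/49 → turn -1·90°
n=3: pose=(-3,-6,N); sL=45/116, sR=9/10; mL=819/1160, mR=-1269/1160; mL+mR=-45/116 → advance -1; mR−mL=-9/5 → turn -1·90°
n=4: pose=(-3,-7,E); sL=10/13, sR=10/9; mL=85/117, mR=-175/117; mL+mR=-10/13 → advance -1; mR−mL=-20/9 → turn -1·90°

0 10/13 10/9 85/117 -175/117 -3 -7 E
1 45/41 45/113 -1395/9266 -8775/9266 -4 -7 S
2 90/197 18/49 1341/9653 -5751/9653 -4 -6 W
3 45/116 9/10 819/1160 -1269/1160 -3 -6 N
4 10/13 10/9 85/117 -175/117 -3 -7 E
final -4 -7 S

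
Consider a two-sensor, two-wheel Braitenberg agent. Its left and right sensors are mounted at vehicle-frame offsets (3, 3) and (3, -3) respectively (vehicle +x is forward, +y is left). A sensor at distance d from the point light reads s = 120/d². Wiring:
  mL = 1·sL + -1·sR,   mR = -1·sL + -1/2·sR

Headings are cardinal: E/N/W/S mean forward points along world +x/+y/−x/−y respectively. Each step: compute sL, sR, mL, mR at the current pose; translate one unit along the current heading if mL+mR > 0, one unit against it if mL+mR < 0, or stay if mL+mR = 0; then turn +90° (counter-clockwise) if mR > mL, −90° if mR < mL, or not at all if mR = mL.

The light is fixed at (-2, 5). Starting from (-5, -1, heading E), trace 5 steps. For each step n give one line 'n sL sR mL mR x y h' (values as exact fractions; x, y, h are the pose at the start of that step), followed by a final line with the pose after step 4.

n=0: pose=(-5,-1,E); sL=40/3, sR=40/27; mL=320/27, mR=-380/27; mL+mR=-20/9 → advance -1; mR−mL=-700/27 → turn -1·90°
n=1: pose=(-6,-1,S); sL=60/41, sR=12/13; mL=288/533, mR=-1026/533; mL+mR=-18/13 → advance -1; mR−mL=-1314/533 → turn -1·90°
n=2: pose=(-6,0,W); sL=120/113, sR=120/53; mL=-7200/5989, mR=-13140/5989; mL+mR=-180/53 → advance -1; mR−mL=-5940/5989 → turn -1·90°
n=3: pose=(-5,0,N); sL=3, sR=30; mL=-27, mR=-18; mL+mR=-45 → advance -1; mR−mL=9 → turn +1·90°
n=4: pose=(-5,-1,W); sL=40/39, sR=8/3; mL=-64/39, mR=-92/39; mL+mR=-4 → advance -1; mR−mL=-28/39 → turn -1·90°

0 40/3 40/27 320/27 -380/27 -5 -1 E
1 60/41 12/13 288/533 -1026/533 -6 -1 S
2 120/113 120/53 -7200/5989 -13140/5989 -6 0 W
3 3 30 -27 -18 -5 0 N
4 40/39 8/3 -64/39 -92/39 -5 -1 W
final -4 -1 N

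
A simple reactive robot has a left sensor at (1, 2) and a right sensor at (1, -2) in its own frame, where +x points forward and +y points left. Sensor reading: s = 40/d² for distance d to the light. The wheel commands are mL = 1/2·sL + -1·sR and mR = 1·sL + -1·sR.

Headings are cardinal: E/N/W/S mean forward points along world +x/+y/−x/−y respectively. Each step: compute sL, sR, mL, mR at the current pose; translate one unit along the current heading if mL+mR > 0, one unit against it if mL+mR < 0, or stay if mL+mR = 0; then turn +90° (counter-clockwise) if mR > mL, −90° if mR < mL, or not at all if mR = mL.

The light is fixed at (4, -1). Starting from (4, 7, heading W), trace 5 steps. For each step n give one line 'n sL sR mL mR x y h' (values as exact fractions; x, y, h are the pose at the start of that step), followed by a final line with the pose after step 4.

0 40/37 40/101 540/3737 2560/3737 4 7 W
1 4/5 20/29 -42/145 16/145 3 7 S
2 40/121 40/49 -3860/5929 -2880/5929 3 8 E
3 10/29 2/5 -33/145 -8/145 2 8 N
4 8/9 40/109 76/981 512/981 2 7 W
final 1 7 S

n=0: pose=(4,7,W); sL=40/37, sR=40/101; mL=540/3737, mR=2560/3737; mL+mR=3100/3737 → advance +1; mR−mL=20/37 → turn +1·90°
n=1: pose=(3,7,S); sL=4/5, sR=20/29; mL=-42/145, mR=16/145; mL+mR=-26/145 → advance -1; mR−mL=2/5 → turn +1·90°
n=2: pose=(3,8,E); sL=40/121, sR=40/49; mL=-3860/5929, mR=-2880/5929; mL+mR=-6740/5929 → advance -1; mR−mL=20/121 → turn +1·90°
n=3: pose=(2,8,N); sL=10/29, sR=2/5; mL=-33/145, mR=-8/145; mL+mR=-41/145 → advance -1; mR−mL=5/29 → turn +1·90°
n=4: pose=(2,7,W); sL=8/9, sR=40/109; mL=76/981, mR=512/981; mL+mR=196/327 → advance +1; mR−mL=4/9 → turn +1·90°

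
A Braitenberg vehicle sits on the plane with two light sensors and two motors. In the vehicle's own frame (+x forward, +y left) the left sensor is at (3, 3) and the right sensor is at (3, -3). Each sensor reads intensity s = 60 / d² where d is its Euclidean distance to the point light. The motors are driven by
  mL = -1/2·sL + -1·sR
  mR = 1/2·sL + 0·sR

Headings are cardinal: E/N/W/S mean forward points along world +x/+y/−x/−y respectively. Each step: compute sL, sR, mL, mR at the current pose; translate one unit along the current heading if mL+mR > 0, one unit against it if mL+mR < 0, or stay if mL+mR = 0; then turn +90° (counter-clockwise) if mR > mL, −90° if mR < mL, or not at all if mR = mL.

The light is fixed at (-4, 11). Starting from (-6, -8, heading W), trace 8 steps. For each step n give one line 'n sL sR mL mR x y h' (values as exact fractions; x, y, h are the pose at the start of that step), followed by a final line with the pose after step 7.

n=0: pose=(-6,-8,W); sL=60/509, sR=60/281; mL=-38970/143029, mR=30/509; mL+mR=-60/281 → advance -1; mR−mL=47400/143029 → turn +1·90°
n=1: pose=(-5,-8,S); sL=15/122, sR=3/25; mL=-1107/6100, mR=15/244; mL+mR=-3/25 → advance -1; mR−mL=741/3050 → turn +1·90°
n=2: pose=(-5,-7,E); sL=60/229, sR=12/89; mL=-5418/20381, mR=30/229; mL+mR=-12/89 → advance -1; mR−mL=8088/20381 → turn +1·90°
n=3: pose=(-6,-7,N); sL=6/25, sR=30/113; mL=-1089/2825, mR=3/25; mL+mR=-30/113 → advance -1; mR−mL=1428/2825 → turn +1·90°
n=4: pose=(-6,-8,W); sL=60/509, sR=60/281; mL=-38970/143029, mR=30/509; mL+mR=-60/281 → advance -1; mR−mL=47400/143029 → turn +1·90°
n=5: pose=(-5,-8,S); sL=15/122, sR=3/25; mL=-1107/6100, mR=15/244; mL+mR=-3/25 → advance -1; mR−mL=741/3050 → turn +1·90°
n=6: pose=(-5,-7,E); sL=60/229, sR=12/89; mL=-5418/20381, mR=30/229; mL+mR=-12/89 → advance -1; mR−mL=8088/20381 → turn +1·90°
n=7: pose=(-6,-7,N); sL=6/25, sR=30/113; mL=-1089/2825, mR=3/25; mL+mR=-30/113 → advance -1; mR−mL=1428/2825 → turn +1·90°

0 60/509 60/281 -38970/143029 30/509 -6 -8 W
1 15/122 3/25 -1107/6100 15/244 -5 -8 S
2 60/229 12/89 -5418/20381 30/229 -5 -7 E
3 6/25 30/113 -1089/2825 3/25 -6 -7 N
4 60/509 60/281 -38970/143029 30/509 -6 -8 W
5 15/122 3/25 -1107/6100 15/244 -5 -8 S
6 60/229 12/89 -5418/20381 30/229 -5 -7 E
7 6/25 30/113 -1089/2825 3/25 -6 -7 N
final -6 -8 W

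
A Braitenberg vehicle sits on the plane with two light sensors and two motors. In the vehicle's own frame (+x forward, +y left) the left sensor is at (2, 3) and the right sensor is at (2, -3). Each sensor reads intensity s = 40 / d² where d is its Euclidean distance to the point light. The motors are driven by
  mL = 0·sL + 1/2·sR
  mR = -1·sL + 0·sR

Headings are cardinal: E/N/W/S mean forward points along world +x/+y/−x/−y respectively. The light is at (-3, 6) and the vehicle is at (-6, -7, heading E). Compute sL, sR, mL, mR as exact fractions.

left sensor world pos  = (-4, -4); dL² = 101
right sensor world pos = (-4, -10); dR² = 257
sL = 40/101 = 40/101
sR = 40/257 = 40/257
mL = 0·sL + 1/2·sR = 20/257
mR = -1·sL + 0·sR = -40/101

40/101 40/257 20/257 -40/101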